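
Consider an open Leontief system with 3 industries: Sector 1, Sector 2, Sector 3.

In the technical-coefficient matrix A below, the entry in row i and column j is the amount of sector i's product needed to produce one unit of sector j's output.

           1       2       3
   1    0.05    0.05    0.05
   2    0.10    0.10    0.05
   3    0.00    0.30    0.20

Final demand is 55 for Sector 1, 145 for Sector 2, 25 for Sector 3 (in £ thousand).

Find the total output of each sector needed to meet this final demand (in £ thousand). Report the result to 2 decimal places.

x_1 = 72.17, x_2 = 174.50, x_3 = 96.69

I − A =
  [   0.95    -0.05    -0.05]
  [  -0.10     0.90    -0.05]
  [   0.00    -0.30     0.80]
Cofactors of I−A, C_ij = (−1)^(i+j)·(minor ij) (rows/columns in the sector order above):
  C_11 = (0.90)(0.80) − (-0.05)(-0.30) = 0.7050
  C_12 = −[(-0.10)(0.80) − (-0.05)(0.00)] = 0.0800
  C_13 = (-0.10)(-0.30) − (0.90)(0.00) = 0.0300
  C_21 = −[(-0.05)(0.80) − (-0.05)(-0.30)] = 0.0550
  C_22 = (0.95)(0.80) − (-0.05)(0.00) = 0.7600
  C_23 = −[(0.95)(-0.30) − (-0.05)(0.00)] = 0.2850
  C_31 = (-0.05)(-0.05) − (-0.05)(0.90) = 0.0475
  C_32 = −[(0.95)(-0.05) − (-0.05)(-0.10)] = 0.0525
  C_33 = (0.95)(0.90) − (-0.05)(-0.10) = 0.8500
det(I−A) = Σ_j (I−A)_1j·C_1j = (0.95)(0.7050) + (-0.05)(0.0800) + (-0.05)(0.0300) = 0.66425
adj(I−A) = Cᵀ =
  [ 0.7050   0.0550   0.0475]
  [ 0.0800   0.7600   0.0525]
  [ 0.0300   0.2850   0.8500]
(I − A)⁻¹ = adj(I−A) / det(I−A) ≈
  [   1.0613     0.0828     0.0715]
  [   0.1204     1.1441     0.0790]
  [   0.0452     0.4291     1.2796]
x = (I − A)⁻¹ d = adj(I−A)·d / det(I−A), with det(I−A) = 0.66425:
  x_1 = (0.7050·55 + 0.0550·145 + 0.0475·25) / 0.66425 = 47.9375 / 0.66425 ≈ 72.17
  x_2 = (0.0800·55 + 0.7600·145 + 0.0525·25) / 0.66425 = 115.9125 / 0.66425 ≈ 174.50
  x_3 = (0.0300·55 + 0.2850·145 + 0.8500·25) / 0.66425 = 64.225 / 0.66425 ≈ 96.69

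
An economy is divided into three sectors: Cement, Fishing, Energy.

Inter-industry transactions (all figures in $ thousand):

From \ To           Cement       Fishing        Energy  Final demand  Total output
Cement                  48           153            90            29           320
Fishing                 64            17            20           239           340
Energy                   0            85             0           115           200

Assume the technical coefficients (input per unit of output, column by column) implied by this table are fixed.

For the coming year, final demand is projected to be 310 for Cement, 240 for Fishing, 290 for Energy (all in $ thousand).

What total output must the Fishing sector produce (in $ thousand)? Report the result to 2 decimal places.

Technical coefficients a_ij = z_ij / X_j:
  a_CC = 48/320 = 0.15, a_FC = 64/320 = 0.20, a_EC = 0/320 = 0.00
  a_CF = 153/340 = 0.45, a_FF = 17/340 = 0.05, a_EF = 85/340 = 0.25
  a_CE = 90/200 = 0.45, a_FE = 20/200 = 0.10, a_EE = 0/200 = 0.00
I − A =
  [   0.85    -0.45    -0.45]
  [  -0.20     0.95    -0.10]
  [   0.00    -0.25     1.00]
Cofactors of I−A, C_ij = (−1)^(i+j)·(minor ij) (rows/columns in the sector order above):
  C_11 = (0.95)(1.00) − (-0.10)(-0.25) = 0.9250
  C_12 = −[(-0.20)(1.00) − (-0.10)(0.00)] = 0.2000
  C_13 = (-0.20)(-0.25) − (0.95)(0.00) = 0.0500
  C_21 = −[(-0.45)(1.00) − (-0.45)(-0.25)] = 0.5625
  C_22 = (0.85)(1.00) − (-0.45)(0.00) = 0.8500
  C_23 = −[(0.85)(-0.25) − (-0.45)(0.00)] = 0.2125
  C_31 = (-0.45)(-0.10) − (-0.45)(0.95) = 0.4725
  C_32 = −[(0.85)(-0.10) − (-0.45)(-0.20)] = 0.1750
  C_33 = (0.85)(0.95) − (-0.45)(-0.20) = 0.7175
det(I−A) = Σ_j (I−A)_1j·C_1j = (0.85)(0.9250) + (-0.45)(0.2000) + (-0.45)(0.0500) = 0.67375
adj(I−A) = Cᵀ =
  [ 0.9250   0.5625   0.4725]
  [ 0.2000   0.8500   0.1750]
  [ 0.0500   0.2125   0.7175]
(I − A)⁻¹ = adj(I−A) / det(I−A) ≈
  [   1.3729     0.8349     0.7013]
  [   0.2968     1.2616     0.2597]
  [   0.0742     0.3154     1.0649]
x = (I − A)⁻¹ d = adj(I−A)·d / det(I−A), with det(I−A) = 0.67375:
  x_C = (0.9250·310 + 0.5625·240 + 0.4725·290) / 0.67375 = 558.775 / 0.67375 ≈ 829.35
  x_F = (0.2000·310 + 0.8500·240 + 0.1750·290) / 0.67375 = 316.75 / 0.67375 ≈ 470.13
  x_E = (0.0500·310 + 0.2125·240 + 0.7175·290) / 0.67375 = 274.575 / 0.67375 ≈ 407.53

x_F = 470.13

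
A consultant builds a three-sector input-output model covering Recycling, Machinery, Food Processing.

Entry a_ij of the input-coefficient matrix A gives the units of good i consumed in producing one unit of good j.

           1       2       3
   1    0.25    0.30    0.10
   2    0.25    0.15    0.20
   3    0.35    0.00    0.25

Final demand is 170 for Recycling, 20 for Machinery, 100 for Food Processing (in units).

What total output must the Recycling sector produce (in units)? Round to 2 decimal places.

x_1 = 343.21

I − A =
  [   0.75    -0.30    -0.10]
  [  -0.25     0.85    -0.20]
  [  -0.35     0.00     0.75]
Cofactors of I−A, C_ij = (−1)^(i+j)·(minor ij) (rows/columns in the sector order above):
  C_11 = (0.85)(0.75) − (-0.20)(0.00) = 0.6375
  C_12 = −[(-0.25)(0.75) − (-0.20)(-0.35)] = 0.2575
  C_13 = (-0.25)(0.00) − (0.85)(-0.35) = 0.2975
  C_21 = −[(-0.30)(0.75) − (-0.10)(0.00)] = 0.2250
  C_22 = (0.75)(0.75) − (-0.10)(-0.35) = 0.5275
  C_23 = −[(0.75)(0.00) − (-0.30)(-0.35)] = 0.1050
  C_31 = (-0.30)(-0.20) − (-0.10)(0.85) = 0.1450
  C_32 = −[(0.75)(-0.20) − (-0.10)(-0.25)] = 0.1750
  C_33 = (0.75)(0.85) − (-0.30)(-0.25) = 0.5625
det(I−A) = Σ_j (I−A)_1j·C_1j = (0.75)(0.6375) + (-0.30)(0.2575) + (-0.10)(0.2975) = 0.371125
adj(I−A) = Cᵀ =
  [ 0.6375   0.2250   0.1450]
  [ 0.2575   0.5275   0.1750]
  [ 0.2975   0.1050   0.5625]
(I − A)⁻¹ = adj(I−A) / det(I−A) ≈
  [   1.7178     0.6063     0.3907]
  [   0.6938     1.4214     0.4715]
  [   0.8016     0.2829     1.5157]
x = (I − A)⁻¹ d = adj(I−A)·d / det(I−A), with det(I−A) = 0.371125:
  x_1 = (0.6375·170 + 0.2250·20 + 0.1450·100) / 0.371125 = 127.375 / 0.371125 ≈ 343.21
  x_2 = (0.2575·170 + 0.5275·20 + 0.1750·100) / 0.371125 = 71.825 / 0.371125 ≈ 193.53
  x_3 = (0.2975·170 + 0.1050·20 + 0.5625·100) / 0.371125 = 108.925 / 0.371125 ≈ 293.50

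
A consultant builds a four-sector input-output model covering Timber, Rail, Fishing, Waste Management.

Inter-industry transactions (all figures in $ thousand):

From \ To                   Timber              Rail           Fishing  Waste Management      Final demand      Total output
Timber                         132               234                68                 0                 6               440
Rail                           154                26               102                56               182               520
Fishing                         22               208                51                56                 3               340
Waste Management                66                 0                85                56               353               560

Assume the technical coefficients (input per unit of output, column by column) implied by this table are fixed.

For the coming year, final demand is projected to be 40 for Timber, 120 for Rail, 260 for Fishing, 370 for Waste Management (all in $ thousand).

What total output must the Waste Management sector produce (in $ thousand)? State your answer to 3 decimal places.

x_W = 752.726

Technical coefficients a_ij = z_ij / X_j:
  a_TT = 132/440 = 0.30, a_RT = 154/440 = 0.35, a_FT = 22/440 = 0.05, a_WT = 66/440 = 0.15
  a_TR = 234/520 = 0.45, a_RR = 26/520 = 0.05, a_FR = 208/520 = 0.40, a_WR = 0/520 = 0.00
  a_TF = 68/340 = 0.20, a_RF = 102/340 = 0.30, a_FF = 51/340 = 0.15, a_WF = 85/340 = 0.25
  a_TW = 0/560 = 0.00, a_RW = 56/560 = 0.10, a_FW = 56/560 = 0.10, a_WW = 56/560 = 0.10
I − A =
  [   0.70    -0.45    -0.20     0.00]
  [  -0.35     0.95    -0.30    -0.10]
  [  -0.05    -0.40     0.85    -0.10]
  [  -0.15     0.00    -0.25     0.90]
Compute the cofactors C_ij = (−1)^(i+j)·(3×3 minor ij) of I−A; the adjugate is their transpose:
adj(I−A) = Cᵀ =
  [ 0.585000   0.405000   0.303750   0.078750]
  [ 0.291000   0.506000   0.272500   0.086500]
  [ 0.189000   0.279000   0.450000   0.081000]
  [ 0.150000   0.145000   0.175625   0.303125]
det(I−A) = Σ_j (I−A)_1j·C_1j = (0.70)(0.585000) + (-0.45)(0.291000) + (-0.20)(0.189000) + (0.00)(0.150000) = 0.24075
(I − A)⁻¹ = adj(I−A) / det(I−A) ≈
  [   2.4299     1.6822     1.2617     0.3271]
  [   1.2087     2.1018     1.1319     0.3593]
  [   0.7850     1.1589     1.8692     0.3364]
  [   0.6231     0.6023     0.7295     1.2591]
x = (I − A)⁻¹ d = adj(I−A)·d / det(I−A), with det(I−A) = 0.24075:
  x_T = (0.585000·40 + 0.405000·120 + 0.303750·260 + 0.078750·370) / 0.24075 = 180.1125 / 0.24075 ≈ 748.131
  x_R = (0.291000·40 + 0.506000·120 + 0.272500·260 + 0.086500·370) / 0.24075 = 175.215 / 0.24075 ≈ 727.788
  x_F = (0.189000·40 + 0.279000·120 + 0.450000·260 + 0.081000·370) / 0.24075 = 188.01 / 0.24075 ≈ 780.935
  x_W = (0.150000·40 + 0.145000·120 + 0.175625·260 + 0.303125·370) / 0.24075 = 181.21875 / 0.24075 ≈ 752.726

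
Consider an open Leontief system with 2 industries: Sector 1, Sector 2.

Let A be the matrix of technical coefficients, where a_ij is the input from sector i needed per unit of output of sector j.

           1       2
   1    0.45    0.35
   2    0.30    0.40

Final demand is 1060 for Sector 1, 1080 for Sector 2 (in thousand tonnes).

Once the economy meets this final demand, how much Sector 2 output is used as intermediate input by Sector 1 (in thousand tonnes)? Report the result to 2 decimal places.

I − A =
  [   0.55    -0.35]
  [  -0.30     0.60]
det(I−A) = (0.55)(0.60) − (-0.35)(-0.30) = 0.2250
adj(I−A) = [[0.60, 0.35], [0.30, 0.55]]
(I − A)⁻¹ = adj(I−A) / det(I−A) ≈
  [   2.6667     1.5556]
  [   1.3333     2.4444]
First solve x = (I − A)⁻¹ d = adj(I−A)·d / det(I−A); in particular x_1 = (0.60·1060 + 0.35·1080) / 0.2250 = 1014.00 / 0.2250 ≈ 4506.6667.
Intermediate flow from 2 to 1: z_21 = a_21 · x_1 = 0.30 × 1014.00 / 0.2250 = 304.20 / 0.2250 = 1352.00.

z_21 = 1352.00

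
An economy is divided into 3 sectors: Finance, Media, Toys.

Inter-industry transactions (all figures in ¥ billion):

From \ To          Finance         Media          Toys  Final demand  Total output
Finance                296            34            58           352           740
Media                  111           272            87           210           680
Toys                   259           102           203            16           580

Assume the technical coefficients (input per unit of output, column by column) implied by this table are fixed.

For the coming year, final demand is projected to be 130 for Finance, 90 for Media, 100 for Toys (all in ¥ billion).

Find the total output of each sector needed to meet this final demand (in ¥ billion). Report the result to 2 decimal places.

Technical coefficients a_ij = z_ij / X_j:
  a_11 = 296/740 = 0.40, a_21 = 111/740 = 0.15, a_31 = 259/740 = 0.35
  a_12 = 34/680 = 0.05, a_22 = 272/680 = 0.40, a_32 = 102/680 = 0.15
  a_13 = 58/580 = 0.10, a_23 = 87/580 = 0.15, a_33 = 203/580 = 0.35
I − A =
  [   0.60    -0.05    -0.10]
  [  -0.15     0.60    -0.15]
  [  -0.35    -0.15     0.65]
Cofactors of I−A, C_ij = (−1)^(i+j)·(minor ij) (rows/columns in the sector order above):
  C_11 = (0.60)(0.65) − (-0.15)(-0.15) = 0.3675
  C_12 = −[(-0.15)(0.65) − (-0.15)(-0.35)] = 0.1500
  C_13 = (-0.15)(-0.15) − (0.60)(-0.35) = 0.2325
  C_21 = −[(-0.05)(0.65) − (-0.10)(-0.15)] = 0.0475
  C_22 = (0.60)(0.65) − (-0.10)(-0.35) = 0.3550
  C_23 = −[(0.60)(-0.15) − (-0.05)(-0.35)] = 0.1075
  C_31 = (-0.05)(-0.15) − (-0.10)(0.60) = 0.0675
  C_32 = −[(0.60)(-0.15) − (-0.10)(-0.15)] = 0.1050
  C_33 = (0.60)(0.60) − (-0.05)(-0.15) = 0.3525
det(I−A) = Σ_j (I−A)_1j·C_1j = (0.60)(0.3675) + (-0.05)(0.1500) + (-0.10)(0.2325) = 0.18975
adj(I−A) = Cᵀ =
  [ 0.3675   0.0475   0.0675]
  [ 0.1500   0.3550   0.1050]
  [ 0.2325   0.1075   0.3525]
(I − A)⁻¹ = adj(I−A) / det(I−A) ≈
  [   1.9368     0.2503     0.3557]
  [   0.7905     1.8709     0.5534]
  [   1.2253     0.5665     1.8577]
x = (I − A)⁻¹ d = adj(I−A)·d / det(I−A), with det(I−A) = 0.18975:
  x_1 = (0.3675·130 + 0.0475·90 + 0.0675·100) / 0.18975 = 58.80 / 0.18975 ≈ 309.88
  x_2 = (0.1500·130 + 0.3550·90 + 0.1050·100) / 0.18975 = 61.95 / 0.18975 ≈ 326.48
  x_3 = (0.2325·130 + 0.1075·90 + 0.3525·100) / 0.18975 = 75.15 / 0.18975 ≈ 396.05

x_1 = 309.88, x_2 = 326.48, x_3 = 396.05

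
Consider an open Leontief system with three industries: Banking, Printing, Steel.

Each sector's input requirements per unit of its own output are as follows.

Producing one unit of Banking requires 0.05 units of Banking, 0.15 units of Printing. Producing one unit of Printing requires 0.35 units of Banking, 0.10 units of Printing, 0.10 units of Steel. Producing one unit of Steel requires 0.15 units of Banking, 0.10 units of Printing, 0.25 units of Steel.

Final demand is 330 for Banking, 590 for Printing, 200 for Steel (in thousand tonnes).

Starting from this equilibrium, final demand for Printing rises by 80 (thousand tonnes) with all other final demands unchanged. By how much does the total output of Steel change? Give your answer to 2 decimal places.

I − A =
  [   0.95    -0.35    -0.15]
  [  -0.15     0.90    -0.10]
  [   0.00    -0.10     0.75]
Cofactors of I−A, C_ij = (−1)^(i+j)·(minor ij) (rows/columns in the sector order above):
  C_11 = (0.90)(0.75) − (-0.10)(-0.10) = 0.6650
  C_12 = −[(-0.15)(0.75) − (-0.10)(0.00)] = 0.1125
  C_13 = (-0.15)(-0.10) − (0.90)(0.00) = 0.0150
  C_21 = −[(-0.35)(0.75) − (-0.15)(-0.10)] = 0.2775
  C_22 = (0.95)(0.75) − (-0.15)(0.00) = 0.7125
  C_23 = −[(0.95)(-0.10) − (-0.35)(0.00)] = 0.0950
  C_31 = (-0.35)(-0.10) − (-0.15)(0.90) = 0.1700
  C_32 = −[(0.95)(-0.10) − (-0.15)(-0.15)] = 0.1175
  C_33 = (0.95)(0.90) − (-0.35)(-0.15) = 0.8025
det(I−A) = Σ_j (I−A)_1j·C_1j = (0.95)(0.6650) + (-0.35)(0.1125) + (-0.15)(0.0150) = 0.590125
adj(I−A) = Cᵀ =
  [ 0.6650   0.2775   0.1700]
  [ 0.1125   0.7125   0.1175]
  [ 0.0150   0.0950   0.8025]
(I − A)⁻¹ = adj(I−A) / det(I−A) ≈
  [   1.1269     0.4702     0.2881]
  [   0.1906     1.2074     0.1991]
  [   0.0254     0.1610     1.3599]
Δx = (I − A)⁻¹ Δd with Δd having +80 in the Printing component and 0 elsewhere.
So Δx_S = L_SP · (+80), where L_SP = adj(I−A)_SP / det(I−A) = 0.0950 / 0.590125.
Δx_S = 0.0950 × (+80) / 0.590125 = 7.60 / 0.590125 ≈ 12.88.

Δx_S = 12.88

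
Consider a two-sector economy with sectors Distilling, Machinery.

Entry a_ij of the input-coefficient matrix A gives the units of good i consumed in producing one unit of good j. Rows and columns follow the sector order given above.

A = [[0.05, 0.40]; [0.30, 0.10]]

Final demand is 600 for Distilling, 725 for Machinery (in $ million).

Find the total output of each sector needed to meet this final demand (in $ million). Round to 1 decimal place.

I − A =
  [   0.95    -0.40]
  [  -0.30     0.90]
det(I−A) = (0.95)(0.90) − (-0.40)(-0.30) = 0.7350
adj(I−A) = [[0.90, 0.40], [0.30, 0.95]]
(I − A)⁻¹ = adj(I−A) / det(I−A) ≈
  [   1.2245     0.5442]
  [   0.4082     1.2925]
x = (I − A)⁻¹ d = adj(I−A)·d / det(I−A), with det(I−A) = 0.7350:
  x_D = (0.90·600 + 0.40·725) / 0.7350 = 830.00 / 0.7350 ≈ 1129.3
  x_M = (0.30·600 + 0.95·725) / 0.7350 = 868.75 / 0.7350 ≈ 1182.0

x_D = 1129.3, x_M = 1182.0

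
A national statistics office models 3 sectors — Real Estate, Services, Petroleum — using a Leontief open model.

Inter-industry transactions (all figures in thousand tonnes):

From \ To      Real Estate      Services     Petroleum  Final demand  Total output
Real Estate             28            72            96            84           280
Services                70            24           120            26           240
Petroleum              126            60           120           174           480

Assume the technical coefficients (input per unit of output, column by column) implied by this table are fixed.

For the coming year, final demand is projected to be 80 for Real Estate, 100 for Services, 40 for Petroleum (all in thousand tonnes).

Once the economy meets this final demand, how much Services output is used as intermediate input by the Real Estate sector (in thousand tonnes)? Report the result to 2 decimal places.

z_21 = 58.94

Technical coefficients a_ij = z_ij / X_j:
  a_11 = 28/280 = 0.10, a_21 = 70/280 = 0.25, a_31 = 126/280 = 0.45
  a_12 = 72/240 = 0.30, a_22 = 24/240 = 0.10, a_32 = 60/240 = 0.25
  a_13 = 96/480 = 0.20, a_23 = 120/480 = 0.25, a_33 = 120/480 = 0.25
I − A =
  [   0.90    -0.30    -0.20]
  [  -0.25     0.90    -0.25]
  [  -0.45    -0.25     0.75]
Cofactors of I−A, C_ij = (−1)^(i+j)·(minor ij) (rows/columns in the sector order above):
  C_11 = (0.90)(0.75) − (-0.25)(-0.25) = 0.6125
  C_12 = −[(-0.25)(0.75) − (-0.25)(-0.45)] = 0.3000
  C_13 = (-0.25)(-0.25) − (0.90)(-0.45) = 0.4675
  C_21 = −[(-0.30)(0.75) − (-0.20)(-0.25)] = 0.2750
  C_22 = (0.90)(0.75) − (-0.20)(-0.45) = 0.5850
  C_23 = −[(0.90)(-0.25) − (-0.30)(-0.45)] = 0.3600
  C_31 = (-0.30)(-0.25) − (-0.20)(0.90) = 0.2550
  C_32 = −[(0.90)(-0.25) − (-0.20)(-0.25)] = 0.2750
  C_33 = (0.90)(0.90) − (-0.30)(-0.25) = 0.7350
det(I−A) = Σ_j (I−A)_1j·C_1j = (0.90)(0.6125) + (-0.30)(0.3000) + (-0.20)(0.4675) = 0.36775
adj(I−A) = Cᵀ =
  [ 0.6125   0.2750   0.2550]
  [ 0.3000   0.5850   0.2750]
  [ 0.4675   0.3600   0.7350]
(I − A)⁻¹ = adj(I−A) / det(I−A) ≈
  [   1.6655     0.7478     0.6934]
  [   0.8158     1.5908     0.7478]
  [   1.2712     0.9789     1.9986]
First solve x = (I − A)⁻¹ d = adj(I−A)·d / det(I−A); in particular x_1 = (0.6125·80 + 0.2750·100 + 0.2550·40) / 0.36775 = 86.70 / 0.36775 ≈ 235.7580.
Intermediate flow from 2 to 1: z_21 = a_21 · x_1 = 0.25 × 86.70 / 0.36775 = 21.675 / 0.36775 ≈ 58.94.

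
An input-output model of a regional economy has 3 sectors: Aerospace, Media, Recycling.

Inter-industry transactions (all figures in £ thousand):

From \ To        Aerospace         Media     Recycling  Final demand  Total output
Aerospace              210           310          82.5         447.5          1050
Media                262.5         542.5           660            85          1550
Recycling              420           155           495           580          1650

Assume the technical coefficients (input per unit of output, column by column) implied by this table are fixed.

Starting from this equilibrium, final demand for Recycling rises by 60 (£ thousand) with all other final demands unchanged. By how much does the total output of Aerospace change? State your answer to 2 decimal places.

Technical coefficients a_ij = z_ij / X_j:
  a_11 = 210/1050 = 0.20, a_21 = 262.5/1050 = 0.25, a_31 = 420/1050 = 0.40
  a_12 = 310/1550 = 0.20, a_22 = 542.5/1550 = 0.35, a_32 = 155/1550 = 0.10
  a_13 = 82.5/1650 = 0.05, a_23 = 660/1650 = 0.40, a_33 = 495/1650 = 0.30
I − A =
  [   0.80    -0.20    -0.05]
  [  -0.25     0.65    -0.40]
  [  -0.40    -0.10     0.70]
Cofactors of I−A, C_ij = (−1)^(i+j)·(minor ij) (rows/columns in the sector order above):
  C_11 = (0.65)(0.70) − (-0.40)(-0.10) = 0.4150
  C_12 = −[(-0.25)(0.70) − (-0.40)(-0.40)] = 0.3350
  C_13 = (-0.25)(-0.10) − (0.65)(-0.40) = 0.2850
  C_21 = −[(-0.20)(0.70) − (-0.05)(-0.10)] = 0.1450
  C_22 = (0.80)(0.70) − (-0.05)(-0.40) = 0.5400
  C_23 = −[(0.80)(-0.10) − (-0.20)(-0.40)] = 0.1600
  C_31 = (-0.20)(-0.40) − (-0.05)(0.65) = 0.1125
  C_32 = −[(0.80)(-0.40) − (-0.05)(-0.25)] = 0.3325
  C_33 = (0.80)(0.65) − (-0.20)(-0.25) = 0.4700
det(I−A) = Σ_j (I−A)_1j·C_1j = (0.80)(0.4150) + (-0.20)(0.3350) + (-0.05)(0.2850) = 0.25075
adj(I−A) = Cᵀ =
  [ 0.4150   0.1450   0.1125]
  [ 0.3350   0.5400   0.3325]
  [ 0.2850   0.1600   0.4700]
(I − A)⁻¹ = adj(I−A) / det(I−A) ≈
  [   1.6550     0.5783     0.4487]
  [   1.3360     2.1535     1.3260]
  [   1.1366     0.6381     1.8744]
Δx = (I − A)⁻¹ Δd with Δd having +60 in the Recycling component and 0 elsewhere.
So Δx_1 = L_13 · (+60), where L_13 = adj(I−A)_13 / det(I−A) = 0.1125 / 0.25075.
Δx_1 = 0.1125 × (+60) / 0.25075 = 6.75 / 0.25075 ≈ 26.92.

Δx_1 = 26.92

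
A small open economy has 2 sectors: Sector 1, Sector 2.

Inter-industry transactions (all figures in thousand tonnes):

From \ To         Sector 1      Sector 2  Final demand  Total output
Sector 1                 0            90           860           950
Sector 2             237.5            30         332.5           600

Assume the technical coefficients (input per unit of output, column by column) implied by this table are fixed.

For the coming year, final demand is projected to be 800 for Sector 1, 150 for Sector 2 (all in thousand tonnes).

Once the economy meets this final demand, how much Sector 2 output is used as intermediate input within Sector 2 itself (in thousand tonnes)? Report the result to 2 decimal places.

Technical coefficients a_ij = z_ij / X_j:
  a_11 = 0/950 = 0.00, a_21 = 237.5/950 = 0.25
  a_12 = 90/600 = 0.15, a_22 = 30/600 = 0.05
I − A =
  [   1.00    -0.15]
  [  -0.25     0.95]
det(I−A) = (1.00)(0.95) − (-0.15)(-0.25) = 0.9125
adj(I−A) = [[0.95, 0.15], [0.25, 1.00]]
(I − A)⁻¹ = adj(I−A) / det(I−A) ≈
  [   1.0411     0.1644]
  [   0.2740     1.0959]
First solve x = (I − A)⁻¹ d = adj(I−A)·d / det(I−A); in particular x_2 = (0.25·800 + 1.00·150) / 0.9125 = 350.00 / 0.9125 ≈ 383.5616.
Intermediate flow from 2 to 2: z_22 = a_22 · x_2 = 0.05 × 350.00 / 0.9125 = 17.50 / 0.9125 ≈ 19.18.

z_22 = 19.18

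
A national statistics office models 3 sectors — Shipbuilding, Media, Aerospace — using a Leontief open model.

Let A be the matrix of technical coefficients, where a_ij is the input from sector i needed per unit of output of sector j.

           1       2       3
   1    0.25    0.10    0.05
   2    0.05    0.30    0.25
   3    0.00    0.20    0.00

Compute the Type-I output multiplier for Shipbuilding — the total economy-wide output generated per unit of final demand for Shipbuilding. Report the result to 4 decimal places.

I − A =
  [   0.75    -0.10    -0.05]
  [  -0.05     0.70    -0.25]
  [   0.00    -0.20     1.00]
Cofactors of I−A, C_ij = (−1)^(i+j)·(minor ij) (rows/columns in the sector order above):
  C_11 = (0.70)(1.00) − (-0.25)(-0.20) = 0.6500
  C_12 = −[(-0.05)(1.00) − (-0.25)(0.00)] = 0.0500
  C_13 = (-0.05)(-0.20) − (0.70)(0.00) = 0.0100
  C_21 = −[(-0.10)(1.00) − (-0.05)(-0.20)] = 0.1100
  C_22 = (0.75)(1.00) − (-0.05)(0.00) = 0.7500
  C_23 = −[(0.75)(-0.20) − (-0.10)(0.00)] = 0.1500
  C_31 = (-0.10)(-0.25) − (-0.05)(0.70) = 0.0600
  C_32 = −[(0.75)(-0.25) − (-0.05)(-0.05)] = 0.1900
  C_33 = (0.75)(0.70) − (-0.10)(-0.05) = 0.5200
det(I−A) = Σ_j (I−A)_1j·C_1j = (0.75)(0.6500) + (-0.10)(0.0500) + (-0.05)(0.0100) = 0.4820
adj(I−A) = Cᵀ =
  [ 0.6500   0.1100   0.0600]
  [ 0.0500   0.7500   0.1900]
  [ 0.0100   0.1500   0.5200]
(I − A)⁻¹ = adj(I−A) / det(I−A) ≈
  [   1.34855     0.22822     0.12448]
  [   0.10373     1.55602     0.39419]
  [   0.02075     0.31120     1.07884]
The output multiplier for sector j is the column-j sum of the Leontief inverse (I − A)⁻¹ = adj(I−A) / det(I−A).
Column 1 of adj(I−A): (0.6500, 0.0500, 0.0100); det(I−A) = 0.4820.
m_1 = (0.6500 + 0.0500 + 0.0100) / 0.4820 = 0.71 / 0.4820 ≈ 1.4730.

m_1 = 1.4730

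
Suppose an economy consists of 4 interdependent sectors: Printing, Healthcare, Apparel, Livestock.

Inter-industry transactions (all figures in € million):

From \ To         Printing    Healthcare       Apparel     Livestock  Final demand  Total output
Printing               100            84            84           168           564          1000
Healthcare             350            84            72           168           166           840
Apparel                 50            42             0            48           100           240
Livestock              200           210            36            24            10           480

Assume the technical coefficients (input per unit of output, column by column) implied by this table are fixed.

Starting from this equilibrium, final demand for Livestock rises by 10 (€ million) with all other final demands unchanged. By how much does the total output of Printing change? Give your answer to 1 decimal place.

Technical coefficients a_ij = z_ij / X_j:
  a_11 = 100/1000 = 0.10, a_21 = 350/1000 = 0.35, a_31 = 50/1000 = 0.05, a_41 = 200/1000 = 0.20
  a_12 = 84/840 = 0.10, a_22 = 84/840 = 0.10, a_32 = 42/840 = 0.05, a_42 = 210/840 = 0.25
  a_13 = 84/240 = 0.35, a_23 = 72/240 = 0.30, a_33 = 0/240 = 0.00, a_43 = 36/240 = 0.15
  a_14 = 168/480 = 0.35, a_24 = 168/480 = 0.35, a_34 = 48/480 = 0.10, a_44 = 24/480 = 0.05
I − A =
  [   0.90    -0.10    -0.35    -0.35]
  [  -0.35     0.90    -0.30    -0.35]
  [  -0.05    -0.05     1.00    -0.10]
  [  -0.20    -0.25    -0.15     0.95]
Compute the cofactors C_ij = (−1)^(i+j)·(3×3 minor ij) of I−A; the adjugate is their transpose:
adj(I−A) = Cᵀ =
  [ 0.729625   0.209000   0.375875   0.385375]
  [ 0.420125   0.745250   0.442000   0.475875]
  [ 0.085250   0.072875   0.556875   0.116875]
  [ 0.277625   0.251625   0.283375   0.738125]
det(I−A) = Σ_j (I−A)_1j·C_1j = (0.90)(0.729625) + (-0.10)(0.420125) + (-0.35)(0.085250) + (-0.35)(0.277625) = 0.48764375
(I − A)⁻¹ = adj(I−A) / det(I−A) ≈
  [   1.4962     0.4286     0.7708     0.7903]
  [   0.8615     1.5283     0.9064     0.9759]
  [   0.1748     0.1494     1.1420     0.2397]
  [   0.5693     0.5160     0.5811     1.5137]
Δx = (I − A)⁻¹ Δd with Δd having +10 in the Livestock component and 0 elsewhere.
So Δx_1 = L_14 · (+10), where L_14 = adj(I−A)_14 / det(I−A) = 0.385375 / 0.48764375.
Δx_1 = 0.385375 × (+10) / 0.48764375 = 3.85375 / 0.48764375 ≈ 7.9.

Δx_1 = 7.9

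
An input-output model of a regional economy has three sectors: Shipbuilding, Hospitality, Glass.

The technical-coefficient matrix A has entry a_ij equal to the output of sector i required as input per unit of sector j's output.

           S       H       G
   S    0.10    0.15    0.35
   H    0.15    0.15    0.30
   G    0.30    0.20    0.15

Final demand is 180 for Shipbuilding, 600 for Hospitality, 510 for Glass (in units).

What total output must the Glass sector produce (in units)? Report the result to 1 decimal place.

I − A =
  [   0.90    -0.15    -0.35]
  [  -0.15     0.85    -0.30]
  [  -0.30    -0.20     0.85]
Cofactors of I−A, C_ij = (−1)^(i+j)·(minor ij) (rows/columns in the sector order above):
  C_11 = (0.85)(0.85) − (-0.30)(-0.20) = 0.6625
  C_12 = −[(-0.15)(0.85) − (-0.30)(-0.30)] = 0.2175
  C_13 = (-0.15)(-0.20) − (0.85)(-0.30) = 0.2850
  C_21 = −[(-0.15)(0.85) − (-0.35)(-0.20)] = 0.1975
  C_22 = (0.90)(0.85) − (-0.35)(-0.30) = 0.6600
  C_23 = −[(0.90)(-0.20) − (-0.15)(-0.30)] = 0.2250
  C_31 = (-0.15)(-0.30) − (-0.35)(0.85) = 0.3425
  C_32 = −[(0.90)(-0.30) − (-0.35)(-0.15)] = 0.3225
  C_33 = (0.90)(0.85) − (-0.15)(-0.15) = 0.7425
det(I−A) = Σ_j (I−A)_1j·C_1j = (0.90)(0.6625) + (-0.15)(0.2175) + (-0.35)(0.2850) = 0.463875
adj(I−A) = Cᵀ =
  [ 0.6625   0.1975   0.3425]
  [ 0.2175   0.6600   0.3225]
  [ 0.2850   0.2250   0.7425]
(I − A)⁻¹ = adj(I−A) / det(I−A) ≈
  [   1.4282     0.4258     0.7383]
  [   0.4689     1.4228     0.6952]
  [   0.6144     0.4850     1.6006]
x = (I − A)⁻¹ d = adj(I−A)·d / det(I−A), with det(I−A) = 0.463875:
  x_S = (0.6625·180 + 0.1975·600 + 0.3425·510) / 0.463875 = 412.425 / 0.463875 ≈ 889.1
  x_H = (0.2175·180 + 0.6600·600 + 0.3225·510) / 0.463875 = 599.625 / 0.463875 ≈ 1292.6
  x_G = (0.2850·180 + 0.2250·600 + 0.7425·510) / 0.463875 = 564.975 / 0.463875 ≈ 1217.9

x_G = 1217.9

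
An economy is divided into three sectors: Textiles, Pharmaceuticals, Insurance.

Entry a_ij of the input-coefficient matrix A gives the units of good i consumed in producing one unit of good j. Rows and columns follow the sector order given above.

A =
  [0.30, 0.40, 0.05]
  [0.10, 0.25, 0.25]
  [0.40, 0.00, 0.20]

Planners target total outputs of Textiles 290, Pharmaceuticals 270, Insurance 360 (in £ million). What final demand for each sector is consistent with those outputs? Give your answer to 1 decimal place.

d_T = 77.0, d_P = 83.5, d_I = 172.0

I − A =
  [   0.70    -0.40    -0.05]
  [  -0.10     0.75    -0.25]
  [  -0.40     0.00     0.80]
d = (I − A) x:
  d_T = (+0.70)·290 + (-0.40)·270 + (-0.05)·360 = 77.0
  d_P = (-0.10)·290 + (+0.75)·270 + (-0.25)·360 = 83.5
  d_I = (-0.40)·290 + (+0.00)·270 + (+0.80)·360 = 172.0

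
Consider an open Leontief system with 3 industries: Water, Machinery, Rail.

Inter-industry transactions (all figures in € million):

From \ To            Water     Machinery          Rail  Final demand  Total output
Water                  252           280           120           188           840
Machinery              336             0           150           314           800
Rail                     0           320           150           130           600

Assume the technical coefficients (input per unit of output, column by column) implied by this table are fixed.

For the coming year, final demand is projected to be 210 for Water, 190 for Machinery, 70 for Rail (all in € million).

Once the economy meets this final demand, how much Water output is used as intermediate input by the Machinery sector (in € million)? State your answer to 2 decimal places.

z_12 = 198.77

Technical coefficients a_ij = z_ij / X_j:
  a_11 = 252/840 = 0.30, a_21 = 336/840 = 0.40, a_31 = 0/840 = 0.00
  a_12 = 280/800 = 0.35, a_22 = 0/800 = 0.00, a_32 = 320/800 = 0.40
  a_13 = 120/600 = 0.20, a_23 = 150/600 = 0.25, a_33 = 150/600 = 0.25
I − A =
  [   0.70    -0.35    -0.20]
  [  -0.40     1.00    -0.25]
  [   0.00    -0.40     0.75]
Cofactors of I−A, C_ij = (−1)^(i+j)·(minor ij) (rows/columns in the sector order above):
  C_11 = (1.00)(0.75) − (-0.25)(-0.40) = 0.6500
  C_12 = −[(-0.40)(0.75) − (-0.25)(0.00)] = 0.3000
  C_13 = (-0.40)(-0.40) − (1.00)(0.00) = 0.1600
  C_21 = −[(-0.35)(0.75) − (-0.20)(-0.40)] = 0.3425
  C_22 = (0.70)(0.75) − (-0.20)(0.00) = 0.5250
  C_23 = −[(0.70)(-0.40) − (-0.35)(0.00)] = 0.2800
  C_31 = (-0.35)(-0.25) − (-0.20)(1.00) = 0.2875
  C_32 = −[(0.70)(-0.25) − (-0.20)(-0.40)] = 0.2550
  C_33 = (0.70)(1.00) − (-0.35)(-0.40) = 0.5600
det(I−A) = Σ_j (I−A)_1j·C_1j = (0.70)(0.6500) + (-0.35)(0.3000) + (-0.20)(0.1600) = 0.3180
adj(I−A) = Cᵀ =
  [ 0.6500   0.3425   0.2875]
  [ 0.3000   0.5250   0.2550]
  [ 0.1600   0.2800   0.5600]
(I − A)⁻¹ = adj(I−A) / det(I−A) ≈
  [   2.0440     1.0770     0.9041]
  [   0.9434     1.6509     0.8019]
  [   0.5031     0.8805     1.7610]
First solve x = (I − A)⁻¹ d = adj(I−A)·d / det(I−A); in particular x_2 = (0.3000·210 + 0.5250·190 + 0.2550·70) / 0.3180 = 180.60 / 0.3180 ≈ 567.9245.
Intermediate flow from 1 to 2: z_12 = a_12 · x_2 = 0.35 × 180.60 / 0.3180 = 63.21 / 0.3180 ≈ 198.77.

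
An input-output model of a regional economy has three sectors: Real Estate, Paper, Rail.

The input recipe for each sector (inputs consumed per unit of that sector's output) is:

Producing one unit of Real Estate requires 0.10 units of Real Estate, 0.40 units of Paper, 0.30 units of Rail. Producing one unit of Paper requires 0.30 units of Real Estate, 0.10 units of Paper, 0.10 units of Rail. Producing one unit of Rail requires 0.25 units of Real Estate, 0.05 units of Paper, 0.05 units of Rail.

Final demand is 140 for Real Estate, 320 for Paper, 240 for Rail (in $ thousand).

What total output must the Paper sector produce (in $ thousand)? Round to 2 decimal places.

I − A =
  [   0.90    -0.30    -0.25]
  [  -0.40     0.90    -0.05]
  [  -0.30    -0.10     0.95]
Cofactors of I−A, C_ij = (−1)^(i+j)·(minor ij) (rows/columns in the sector order above):
  C_11 = (0.90)(0.95) − (-0.05)(-0.10) = 0.8500
  C_12 = −[(-0.40)(0.95) − (-0.05)(-0.30)] = 0.3950
  C_13 = (-0.40)(-0.10) − (0.90)(-0.30) = 0.3100
  C_21 = −[(-0.30)(0.95) − (-0.25)(-0.10)] = 0.3100
  C_22 = (0.90)(0.95) − (-0.25)(-0.30) = 0.7800
  C_23 = −[(0.90)(-0.10) − (-0.30)(-0.30)] = 0.1800
  C_31 = (-0.30)(-0.05) − (-0.25)(0.90) = 0.2400
  C_32 = −[(0.90)(-0.05) − (-0.25)(-0.40)] = 0.1450
  C_33 = (0.90)(0.90) − (-0.30)(-0.40) = 0.6900
det(I−A) = Σ_j (I−A)_1j·C_1j = (0.90)(0.8500) + (-0.30)(0.3950) + (-0.25)(0.3100) = 0.5690
adj(I−A) = Cᵀ =
  [ 0.8500   0.3100   0.2400]
  [ 0.3950   0.7800   0.1450]
  [ 0.3100   0.1800   0.6900]
(I − A)⁻¹ = adj(I−A) / det(I−A) ≈
  [   1.4938     0.5448     0.4218]
  [   0.6942     1.3708     0.2548]
  [   0.5448     0.3163     1.2127]
x = (I − A)⁻¹ d = adj(I−A)·d / det(I−A), with det(I−A) = 0.5690:
  x_1 = (0.8500·140 + 0.3100·320 + 0.2400·240) / 0.5690 = 275.80 / 0.5690 ≈ 484.71
  x_2 = (0.3950·140 + 0.7800·320 + 0.1450·240) / 0.5690 = 339.70 / 0.5690 ≈ 597.01
  x_3 = (0.3100·140 + 0.1800·320 + 0.6900·240) / 0.5690 = 266.60 / 0.5690 ≈ 468.54

x_2 = 597.01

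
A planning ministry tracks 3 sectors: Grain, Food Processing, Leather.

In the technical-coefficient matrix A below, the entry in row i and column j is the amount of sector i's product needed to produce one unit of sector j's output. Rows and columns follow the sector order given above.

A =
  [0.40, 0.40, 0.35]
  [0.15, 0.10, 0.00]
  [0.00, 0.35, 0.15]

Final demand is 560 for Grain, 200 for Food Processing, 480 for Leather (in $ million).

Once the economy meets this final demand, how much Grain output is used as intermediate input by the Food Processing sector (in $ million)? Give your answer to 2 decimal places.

z_GF = 203.89

I − A =
  [   0.60    -0.40    -0.35]
  [  -0.15     0.90     0.00]
  [   0.00    -0.35     0.85]
Cofactors of I−A, C_ij = (−1)^(i+j)·(minor ij) (rows/columns in the sector order above):
  C_11 = (0.90)(0.85) − (0.00)(-0.35) = 0.7650
  C_12 = −[(-0.15)(0.85) − (0.00)(0.00)] = 0.1275
  C_13 = (-0.15)(-0.35) − (0.90)(0.00) = 0.0525
  C_21 = −[(-0.40)(0.85) − (-0.35)(-0.35)] = 0.4625
  C_22 = (0.60)(0.85) − (-0.35)(0.00) = 0.5100
  C_23 = −[(0.60)(-0.35) − (-0.40)(0.00)] = 0.2100
  C_31 = (-0.40)(0.00) − (-0.35)(0.90) = 0.3150
  C_32 = −[(0.60)(0.00) − (-0.35)(-0.15)] = 0.0525
  C_33 = (0.60)(0.90) − (-0.40)(-0.15) = 0.4800
det(I−A) = Σ_j (I−A)_1j·C_1j = (0.60)(0.7650) + (-0.40)(0.1275) + (-0.35)(0.0525) = 0.389625
adj(I−A) = Cᵀ =
  [ 0.7650   0.4625   0.3150]
  [ 0.1275   0.5100   0.0525]
  [ 0.0525   0.2100   0.4800]
(I − A)⁻¹ = adj(I−A) / det(I−A) ≈
  [   1.9634     1.1870     0.8085]
  [   0.3272     1.3090     0.1347]
  [   0.1347     0.5390     1.2320]
First solve x = (I − A)⁻¹ d = adj(I−A)·d / det(I−A); in particular x_F = (0.1275·560 + 0.5100·200 + 0.0525·480) / 0.389625 = 198.60 / 0.389625 ≈ 509.7209.
Intermediate flow from G to F: z_GF = a_GF · x_F = 0.40 × 198.60 / 0.389625 = 79.44 / 0.389625 ≈ 203.89.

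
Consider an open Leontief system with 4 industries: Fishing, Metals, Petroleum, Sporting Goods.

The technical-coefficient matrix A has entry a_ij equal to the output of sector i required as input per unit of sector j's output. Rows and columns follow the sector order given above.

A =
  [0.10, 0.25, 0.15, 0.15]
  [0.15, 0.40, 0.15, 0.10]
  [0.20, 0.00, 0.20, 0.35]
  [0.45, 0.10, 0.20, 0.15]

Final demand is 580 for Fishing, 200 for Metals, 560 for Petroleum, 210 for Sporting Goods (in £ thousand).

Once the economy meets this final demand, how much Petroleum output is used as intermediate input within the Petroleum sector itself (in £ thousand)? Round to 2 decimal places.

z_33 = 377.06

I − A =
  [   0.90    -0.25    -0.15    -0.15]
  [  -0.15     0.60    -0.15    -0.10]
  [  -0.20     0.00     0.80    -0.35]
  [  -0.45    -0.10    -0.20     0.85]
Compute the cofactors C_ij = (−1)^(i+j)·(3×3 minor ij) of I−A; the adjugate is their transpose:
adj(I−A) = Cᵀ =
  [ 0.352750   0.169750   0.132125   0.136625]
  [ 0.180625   0.439875   0.153000   0.146625]
  [ 0.199750   0.116375   0.364125   0.198875]
  [ 0.255000   0.169000   0.173625   0.376500]
det(I−A) = Σ_j (I−A)_1j·C_1j = (0.90)(0.352750) + (-0.25)(0.180625) + (-0.15)(0.199750) + (-0.15)(0.255000) = 0.20410625
(I − A)⁻¹ = adj(I−A) / det(I−A) ≈
  [   1.7283     0.8317     0.6473     0.6694]
  [   0.8850     2.1551     0.7496     0.7184]
  [   0.9787     0.5702     1.7840     0.9744]
  [   1.2493     0.8280     0.8507     1.8446]
First solve x = (I − A)⁻¹ d = adj(I−A)·d / det(I−A); in particular x_3 = (0.199750·580 + 0.116375·200 + 0.364125·560 + 0.198875·210) / 0.20410625 = 384.80375 / 0.20410625 ≈ 1885.3110.
Intermediate flow from 3 to 3: z_33 = a_33 · x_3 = 0.20 × 384.80375 / 0.20410625 = 76.96075 / 0.20410625 ≈ 377.06.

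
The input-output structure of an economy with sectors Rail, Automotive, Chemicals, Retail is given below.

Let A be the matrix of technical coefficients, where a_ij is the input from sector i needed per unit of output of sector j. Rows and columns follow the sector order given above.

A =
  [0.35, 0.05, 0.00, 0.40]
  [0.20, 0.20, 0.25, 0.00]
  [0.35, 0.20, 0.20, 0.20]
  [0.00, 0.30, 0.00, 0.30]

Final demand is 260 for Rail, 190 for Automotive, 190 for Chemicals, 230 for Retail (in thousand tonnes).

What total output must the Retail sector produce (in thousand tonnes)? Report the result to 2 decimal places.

I − A =
  [   0.65    -0.05     0.00    -0.40]
  [  -0.20     0.80    -0.25     0.00]
  [  -0.35    -0.20     0.80    -0.20]
  [   0.00    -0.30     0.00     0.70]
Compute the cofactors C_ij = (−1)^(i+j)·(3×3 minor ij) of I−A; the adjugate is their transpose:
adj(I−A) = Cᵀ =
  [ 0.398000   0.124000   0.038750   0.238500]
  [ 0.173250   0.364000   0.113750   0.131500]
  [ 0.236000   0.184250   0.333000   0.230000]
  [ 0.074250   0.156000   0.048750   0.371125]
det(I−A) = Σ_j (I−A)_1j·C_1j = (0.65)(0.398000) + (-0.05)(0.173250) + (0.00)(0.236000) + (-0.40)(0.074250) = 0.2203375
(I − A)⁻¹ = adj(I−A) / det(I−A) ≈
  [   1.8063     0.5628     0.1759     1.0824]
  [   0.7863     1.6520     0.5163     0.5968]
  [   1.0711     0.8362     1.5113     1.0439]
  [   0.3370     0.7080     0.2213     1.6843]
x = (I − A)⁻¹ d = adj(I−A)·d / det(I−A), with det(I−A) = 0.2203375:
  x_1 = (0.398000·260 + 0.124000·190 + 0.038750·190 + 0.238500·230) / 0.2203375 = 189.2575 / 0.2203375 ≈ 858.94
  x_2 = (0.173250·260 + 0.364000·190 + 0.113750·190 + 0.131500·230) / 0.2203375 = 166.0625 / 0.2203375 ≈ 753.67
  x_3 = (0.236000·260 + 0.184250·190 + 0.333000·190 + 0.230000·230) / 0.2203375 = 212.5375 / 0.2203375 ≈ 964.60
  x_4 = (0.074250·260 + 0.156000·190 + 0.048750·190 + 0.371125·230) / 0.2203375 = 143.56625 / 0.2203375 ≈ 651.57

x_4 = 651.57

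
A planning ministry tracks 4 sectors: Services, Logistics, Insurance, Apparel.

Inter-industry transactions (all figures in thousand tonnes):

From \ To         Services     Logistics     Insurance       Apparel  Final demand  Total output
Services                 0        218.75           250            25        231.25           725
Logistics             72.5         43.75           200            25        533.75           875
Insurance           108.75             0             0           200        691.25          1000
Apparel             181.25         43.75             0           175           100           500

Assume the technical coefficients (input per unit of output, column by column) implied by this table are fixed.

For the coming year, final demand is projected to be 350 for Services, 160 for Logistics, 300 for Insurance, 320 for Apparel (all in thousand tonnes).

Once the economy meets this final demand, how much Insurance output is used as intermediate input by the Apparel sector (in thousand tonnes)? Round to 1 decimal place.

Technical coefficients a_ij = z_ij / X_j:
  a_SS = 0/725 = 0.00, a_LS = 72.5/725 = 0.10, a_IS = 108.75/725 = 0.15, a_AS = 181.25/725 = 0.25
  a_SL = 218.75/875 = 0.25, a_LL = 43.75/875 = 0.05, a_IL = 0/875 = 0.00, a_AL = 43.75/875 = 0.05
  a_SI = 250/1000 = 0.25, a_LI = 200/1000 = 0.20, a_II = 0/1000 = 0.00, a_AI = 0/1000 = 0.00
  a_SA = 25/500 = 0.05, a_LA = 25/500 = 0.05, a_IA = 200/500 = 0.40, a_AA = 175/500 = 0.35
I − A =
  [   1.00    -0.25    -0.25    -0.05]
  [  -0.10     0.95    -0.20    -0.05]
  [  -0.15     0.00     1.00    -0.40]
  [  -0.25    -0.05     0.00     0.65]
Compute the cofactors C_ij = (−1)^(i+j)·(3×3 minor ij) of I−A; the adjugate is their transpose:
adj(I−A) = Cᵀ =
  [ 0.611000   0.170000   0.186750   0.175000]
  [ 0.117000   0.588125   0.146875   0.144625]
  [ 0.189250   0.069750   0.583500   0.379000]
  [ 0.244000   0.110625   0.083125   0.881875]
det(I−A) = Σ_j (I−A)_1j·C_1j = (1.00)(0.611000) + (-0.25)(0.117000) + (-0.25)(0.189250) + (-0.05)(0.244000) = 0.5222375
(I − A)⁻¹ = adj(I−A) / det(I−A) ≈
  [   1.1700     0.3255     0.3576     0.3351]
  [   0.2240     1.1262     0.2812     0.2769]
  [   0.3624     0.1336     1.1173     0.7257]
  [   0.4672     0.2118     0.1592     1.6886]
First solve x = (I − A)⁻¹ d = adj(I−A)·d / det(I−A); in particular x_A = (0.244000·350 + 0.110625·160 + 0.083125·300 + 0.881875·320) / 0.5222375 = 410.2375 / 0.5222375 ≈ 785.538.
Intermediate flow from I to A: z_IA = a_IA · x_A = 0.40 × 410.2375 / 0.5222375 = 164.095 / 0.5222375 ≈ 314.2.

z_IA = 314.2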